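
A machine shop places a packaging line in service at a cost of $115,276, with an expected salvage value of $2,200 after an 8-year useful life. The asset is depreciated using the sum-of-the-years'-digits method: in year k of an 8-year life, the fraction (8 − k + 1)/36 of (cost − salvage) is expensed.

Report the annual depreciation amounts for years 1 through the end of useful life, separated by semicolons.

Depreciable base = $115,276 − $2,200 = $113,076.
Sum of the years' digits = 8+7+6+5+4+3+2+1 = 36.
Year 1: $113,076 × 8/36 = $25,128. Book value $90,148.
Year 2: $113,076 × 7/36 = $21,987. Book value $68,161.
Year 3: $113,076 × 6/36 = $18,846. Book value $49,315.
Year 4: $113,076 × 5/36 = $15,705. Book value $33,610.
Year 5: $113,076 × 4/36 = $12,564. Book value $21,046.
Year 6: $113,076 × 3/36 = $9,423. Book value $11,623.
Year 7: $113,076 × 2/36 = $6,282. Book value $5,341.
Year 8: $113,076 × 1/36 = $3,141. Book value $2,200.

$25,128; $21,987; $18,846; $15,705; $12,564; $9,423; $6,282; $3,141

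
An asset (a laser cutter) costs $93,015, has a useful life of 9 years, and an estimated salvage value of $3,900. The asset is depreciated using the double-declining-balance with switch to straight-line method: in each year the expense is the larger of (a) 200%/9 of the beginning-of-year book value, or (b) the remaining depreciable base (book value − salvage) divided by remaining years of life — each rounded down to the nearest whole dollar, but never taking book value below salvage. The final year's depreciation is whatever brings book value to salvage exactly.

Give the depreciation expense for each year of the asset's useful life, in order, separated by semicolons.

Depreciable base = $93,015 − $3,900 = $89,115.
Year 1: DB = ⌊$93,015 × 200%/9⌋ = $20,670; SL = ⌊$89,115/9⌋ = $9,901 → take DB $20,670. Book value $72,345.
Year 2: DB = ⌊$72,345 × 200%/9⌋ = $16,076; SL = ⌊$68,445/8⌋ = $8,555 → take DB $16,076. Book value $56,269.
Year 3: DB = ⌊$56,269 × 200%/9⌋ = $12,504; SL = ⌊$52,369/7⌋ = $7,481 → take DB $12,504. Book value $43,765.
Year 4: DB = ⌊$43,765 × 200%/9⌋ = $9,725; SL = ⌊$39,865/6⌋ = $6,644 → take DB $9,725. Book value $34,040.
Year 5: DB = ⌊$34,040 × 200%/9⌋ = $7,564; SL = ⌊$30,140/5⌋ = $6,028 → take DB $7,564. Book value $26,476.
Year 6: DB = ⌊$26,476 × 200%/9⌋ = $5,883; SL = ⌊$22,576/4⌋ = $5,644 → take DB $5,883. Book value $20,593.
Year 7: DB = ⌊$20,593 × 200%/9⌋ = $4,576; SL = ⌊$16,693/3⌋ = $5,564 → take SL $5,564. Book value $15,029.
Year 8: DB = ⌊$15,029 × 200%/9⌋ = $3,339; SL = ⌊$11,129/2⌋ = $5,564 → take SL $5,564. Book value $9,465.
Year 9 (final): $9,465 − $3,900 = $5,565. Book value $3,900.

$20,670; $16,076; $12,504; $9,725; $7,564; $5,883; $5,564; $5,564; $5,565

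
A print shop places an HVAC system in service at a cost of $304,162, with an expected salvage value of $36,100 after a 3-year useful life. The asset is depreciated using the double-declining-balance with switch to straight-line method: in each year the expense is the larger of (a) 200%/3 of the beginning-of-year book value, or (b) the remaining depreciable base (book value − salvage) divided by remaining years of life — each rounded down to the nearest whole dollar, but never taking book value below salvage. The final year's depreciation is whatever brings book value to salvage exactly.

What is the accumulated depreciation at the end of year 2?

Depreciable base = $304,162 − $36,100 = $268,062.
Year 1: DB = ⌊$304,162 × 200%/3⌋ = $202,774; SL = ⌊$268,062/3⌋ = $89,354 → take DB $202,774. Book value $101,388.
Year 2: DB = ⌊$101,388 × 200%/3⌋ = $67,592; SL = ⌊$65,288/2⌋ = $32,644 → take DB $67,592, capped at $65,288. Book value $36,100.
Accumulated through year 2 = $304,162 − $36,100 = $268,062.

$268,062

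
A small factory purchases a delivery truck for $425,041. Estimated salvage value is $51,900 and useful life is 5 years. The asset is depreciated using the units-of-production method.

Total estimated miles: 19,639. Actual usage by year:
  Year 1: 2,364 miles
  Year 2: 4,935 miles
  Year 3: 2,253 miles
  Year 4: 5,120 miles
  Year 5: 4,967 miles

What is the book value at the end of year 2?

$286,360

Depreciable base = $425,041 − $51,900 = $373,141.
Rate = $373,141 / 19,639 miles = $19 per mile.
Year 1: 2,364 × $19 = $44,916. Book value $380,125.
Year 2: 4,935 × $19 = $93,765. Book value $286,360.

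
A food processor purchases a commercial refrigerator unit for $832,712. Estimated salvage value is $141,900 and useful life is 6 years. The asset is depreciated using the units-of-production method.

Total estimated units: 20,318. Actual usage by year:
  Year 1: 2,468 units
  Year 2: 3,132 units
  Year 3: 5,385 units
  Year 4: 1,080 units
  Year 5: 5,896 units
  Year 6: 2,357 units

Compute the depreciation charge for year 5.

$200,464

Depreciable base = $832,712 − $141,900 = $690,812.
Rate = $690,812 / 20,318 units = $34 per unit.
Year 1: 2,468 × $34 = $83,912. Book value $748,800.
Year 2: 3,132 × $34 = $106,488. Book value $642,312.
Year 3: 5,385 × $34 = $183,090. Book value $459,222.
Year 4: 1,080 × $34 = $36,720. Book value $422,502.
Year 5: 5,896 × $34 = $200,464. Book value $222,038.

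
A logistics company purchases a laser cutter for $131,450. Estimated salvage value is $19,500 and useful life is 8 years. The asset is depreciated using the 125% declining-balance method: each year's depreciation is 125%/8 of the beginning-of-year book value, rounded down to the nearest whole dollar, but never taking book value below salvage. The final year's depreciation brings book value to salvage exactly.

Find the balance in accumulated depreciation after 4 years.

Depreciable base = $131,450 − $19,500 = $111,950.
Year 1: ⌊$131,450 × 125%/8⌋ = $20,539. Book value $110,911.
Year 2: ⌊$110,911 × 125%/8⌋ = $17,329. Book value $93,582.
Year 3: ⌊$93,582 × 125%/8⌋ = $14,622. Book value $78,960.
Year 4: ⌊$78,960 × 125%/8⌋ = $12,337. Book value $66,623.
Accumulated through year 4 = $131,450 − $66,623 = $64,827.

$64,827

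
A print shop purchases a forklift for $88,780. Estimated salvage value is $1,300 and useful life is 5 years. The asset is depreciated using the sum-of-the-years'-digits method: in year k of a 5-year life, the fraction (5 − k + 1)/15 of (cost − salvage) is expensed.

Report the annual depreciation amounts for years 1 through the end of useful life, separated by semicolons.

$29,160; $23,328; $17,496; $11,664; $5,832

Depreciable base = $88,780 − $1,300 = $87,480.
Sum of the years' digits = 5+4+3+2+1 = 15.
Year 1: $87,480 × 5/15 = $29,160. Book value $59,620.
Year 2: $87,480 × 4/15 = $23,328. Book value $36,292.
Year 3: $87,480 × 3/15 = $17,496. Book value $18,796.
Year 4: $87,480 × 2/15 = $11,664. Book value $7,132.
Year 5: $87,480 × 1/15 = $5,832. Book value $1,300.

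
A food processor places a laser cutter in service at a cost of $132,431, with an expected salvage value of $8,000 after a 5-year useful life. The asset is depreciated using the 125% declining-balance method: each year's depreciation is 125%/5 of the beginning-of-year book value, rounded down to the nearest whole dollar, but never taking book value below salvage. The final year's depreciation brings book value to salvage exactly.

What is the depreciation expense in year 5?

$33,903

Depreciable base = $132,431 − $8,000 = $124,431.
Year 1: ⌊$132,431 × 125%/5⌋ = $33,107. Book value $99,324.
Year 2: ⌊$99,324 × 125%/5⌋ = $24,831. Book value $74,493.
Year 3: ⌊$74,493 × 125%/5⌋ = $18,623. Book value $55,870.
Year 4: ⌊$55,870 × 125%/5⌋ = $13,967. Book value $41,903.
Year 5 (final): $41,903 − $8,000 = $33,903. Book value $8,000.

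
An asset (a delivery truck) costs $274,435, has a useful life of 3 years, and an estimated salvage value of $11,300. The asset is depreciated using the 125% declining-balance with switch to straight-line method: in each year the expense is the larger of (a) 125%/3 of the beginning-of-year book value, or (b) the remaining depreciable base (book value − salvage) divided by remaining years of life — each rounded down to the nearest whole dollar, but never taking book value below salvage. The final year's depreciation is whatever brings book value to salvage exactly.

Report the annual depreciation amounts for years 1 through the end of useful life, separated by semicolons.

Depreciable base = $274,435 − $11,300 = $263,135.
Year 1: DB = ⌊$274,435 × 125%/3⌋ = $114,347; SL = ⌊$263,135/3⌋ = $87,711 → take DB $114,347. Book value $160,088.
Year 2: DB = ⌊$160,088 × 125%/3⌋ = $66,703; SL = ⌊$148,788/2⌋ = $74,394 → take SL $74,394. Book value $85,694.
Year 3 (final): $85,694 − $11,300 = $74,394. Book value $11,300.

$114,347; $74,394; $74,394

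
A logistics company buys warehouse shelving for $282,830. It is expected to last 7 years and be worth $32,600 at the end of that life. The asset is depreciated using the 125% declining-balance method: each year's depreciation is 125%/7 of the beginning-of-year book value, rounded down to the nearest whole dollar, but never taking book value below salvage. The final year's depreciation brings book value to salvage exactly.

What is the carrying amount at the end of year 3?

$156,761

Depreciable base = $282,830 − $32,600 = $250,230.
Year 1: ⌊$282,830 × 125%/7⌋ = $50,505. Book value $232,325.
Year 2: ⌊$232,325 × 125%/7⌋ = $41,486. Book value $190,839.
Year 3: ⌊$190,839 × 125%/7⌋ = $34,078. Book value $156,761.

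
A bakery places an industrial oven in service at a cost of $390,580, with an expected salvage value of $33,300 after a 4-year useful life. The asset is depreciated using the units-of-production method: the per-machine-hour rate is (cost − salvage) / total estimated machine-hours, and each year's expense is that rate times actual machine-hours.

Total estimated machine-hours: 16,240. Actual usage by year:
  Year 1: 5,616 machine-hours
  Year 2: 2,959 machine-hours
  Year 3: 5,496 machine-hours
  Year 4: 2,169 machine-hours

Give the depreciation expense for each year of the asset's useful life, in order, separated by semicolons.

$123,552; $65,098; $120,912; $47,718

Depreciable base = $390,580 − $33,300 = $357,280.
Rate = $357,280 / 16,240 machine-hours = $22 per machine-hour.
Year 1: 5,616 × $22 = $123,552. Book value $267,028.
Year 2: 2,959 × $22 = $65,098. Book value $201,930.
Year 3: 5,496 × $22 = $120,912. Book value $81,018.
Year 4: 2,169 × $22 = $47,718. Book value $33,300.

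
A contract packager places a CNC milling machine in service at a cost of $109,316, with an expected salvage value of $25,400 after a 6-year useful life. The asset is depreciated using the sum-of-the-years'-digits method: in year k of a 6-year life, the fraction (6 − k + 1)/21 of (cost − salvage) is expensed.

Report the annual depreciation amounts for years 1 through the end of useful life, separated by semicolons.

Depreciable base = $109,316 − $25,400 = $83,916.
Sum of the years' digits = 6+5+4+3+2+1 = 21.
Year 1: $83,916 × 6/21 = $23,976. Book value $85,340.
Year 2: $83,916 × 5/21 = $19,980. Book value $65,360.
Year 3: $83,916 × 4/21 = $15,984. Book value $49,376.
Year 4: $83,916 × 3/21 = $11,988. Book value $37,388.
Year 5: $83,916 × 2/21 = $7,992. Book value $29,396.
Year 6: $83,916 × 1/21 = $3,996. Book value $25,400.

$23,976; $19,980; $15,984; $11,988; $7,992; $3,996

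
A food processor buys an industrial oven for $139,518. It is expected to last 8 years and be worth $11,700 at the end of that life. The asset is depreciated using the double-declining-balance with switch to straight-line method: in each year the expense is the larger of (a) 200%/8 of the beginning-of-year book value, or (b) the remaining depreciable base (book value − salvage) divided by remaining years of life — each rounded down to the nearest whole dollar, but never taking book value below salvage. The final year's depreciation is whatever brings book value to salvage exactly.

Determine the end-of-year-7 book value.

$18,266

Depreciable base = $139,518 − $11,700 = $127,818.
Year 1: DB = ⌊$139,518 × 200%/8⌋ = $34,879; SL = ⌊$127,818/8⌋ = $15,977 → take DB $34,879. Book value $104,639.
Year 2: DB = ⌊$104,639 × 200%/8⌋ = $26,159; SL = ⌊$92,939/7⌋ = $13,277 → take DB $26,159. Book value $78,480.
Year 3: DB = ⌊$78,480 × 200%/8⌋ = $19,620; SL = ⌊$66,780/6⌋ = $11,130 → take DB $19,620. Book value $58,860.
Year 4: DB = ⌊$58,860 × 200%/8⌋ = $14,715; SL = ⌊$47,160/5⌋ = $9,432 → take DB $14,715. Book value $44,145.
Year 5: DB = ⌊$44,145 × 200%/8⌋ = $11,036; SL = ⌊$32,445/4⌋ = $8,111 → take DB $11,036. Book value $33,109.
Year 6: DB = ⌊$33,109 × 200%/8⌋ = $8,277; SL = ⌊$21,409/3⌋ = $7,136 → take DB $8,277. Book value $24,832.
Year 7: DB = ⌊$24,832 × 200%/8⌋ = $6,208; SL = ⌊$13,132/2⌋ = $6,566 → take SL $6,566. Book value $18,266.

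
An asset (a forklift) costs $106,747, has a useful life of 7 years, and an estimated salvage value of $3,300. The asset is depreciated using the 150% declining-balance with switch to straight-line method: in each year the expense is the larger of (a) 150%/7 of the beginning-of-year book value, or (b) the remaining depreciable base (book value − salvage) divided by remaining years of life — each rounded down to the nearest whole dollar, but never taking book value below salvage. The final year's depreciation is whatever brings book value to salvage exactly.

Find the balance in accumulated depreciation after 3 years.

Depreciable base = $106,747 − $3,300 = $103,447.
Year 1: DB = ⌊$106,747 × 150%/7⌋ = $22,874; SL = ⌊$103,447/7⌋ = $14,778 → take DB $22,874. Book value $83,873.
Year 2: DB = ⌊$83,873 × 150%/7⌋ = $17,972; SL = ⌊$80,573/6⌋ = $13,428 → take DB $17,972. Book value $65,901.
Year 3: DB = ⌊$65,901 × 150%/7⌋ = $14,121; SL = ⌊$62,601/5⌋ = $12,520 → take DB $14,121. Book value $51,780.
Accumulated through year 3 = $106,747 − $51,780 = $54,967.

$54,967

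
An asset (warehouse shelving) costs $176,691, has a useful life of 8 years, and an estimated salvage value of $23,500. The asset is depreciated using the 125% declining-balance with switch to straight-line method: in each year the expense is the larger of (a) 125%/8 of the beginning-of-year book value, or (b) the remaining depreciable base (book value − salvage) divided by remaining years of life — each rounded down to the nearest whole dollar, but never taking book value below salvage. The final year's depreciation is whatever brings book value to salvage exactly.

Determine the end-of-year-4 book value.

$89,553

Depreciable base = $176,691 − $23,500 = $153,191.
Year 1: DB = ⌊$176,691 × 125%/8⌋ = $27,607; SL = ⌊$153,191/8⌋ = $19,148 → take DB $27,607. Book value $149,084.
Year 2: DB = ⌊$149,084 × 125%/8⌋ = $23,294; SL = ⌊$125,584/7⌋ = $17,940 → take DB $23,294. Book value $125,790.
Year 3: DB = ⌊$125,790 × 125%/8⌋ = $19,654; SL = ⌊$102,290/6⌋ = $17,048 → take DB $19,654. Book value $106,136.
Year 4: DB = ⌊$106,136 × 125%/8⌋ = $16,583; SL = ⌊$82,636/5⌋ = $16,527 → take DB $16,583. Book value $89,553.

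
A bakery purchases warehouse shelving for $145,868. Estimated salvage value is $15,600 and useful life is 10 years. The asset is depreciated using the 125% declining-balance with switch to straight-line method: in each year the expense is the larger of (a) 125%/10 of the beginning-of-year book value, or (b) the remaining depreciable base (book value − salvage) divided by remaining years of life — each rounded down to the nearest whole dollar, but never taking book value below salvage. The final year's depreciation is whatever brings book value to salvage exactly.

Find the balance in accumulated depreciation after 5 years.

$72,013

Depreciable base = $145,868 − $15,600 = $130,268.
Year 1: DB = ⌊$145,868 × 125%/10⌋ = $18,233; SL = ⌊$130,268/10⌋ = $13,026 → take DB $18,233. Book value $127,635.
Year 2: DB = ⌊$127,635 × 125%/10⌋ = $15,954; SL = ⌊$112,035/9⌋ = $12,448 → take DB $15,954. Book value $111,681.
Year 3: DB = ⌊$111,681 × 125%/10⌋ = $13,960; SL = ⌊$96,081/8⌋ = $12,010 → take DB $13,960. Book value $97,721.
Year 4: DB = ⌊$97,721 × 125%/10⌋ = $12,215; SL = ⌊$82,121/7⌋ = $11,731 → take DB $12,215. Book value $85,506.
Year 5: DB = ⌊$85,506 × 125%/10⌋ = $10,688; SL = ⌊$69,906/6⌋ = $11,651 → take SL $11,651. Book value $73,855.
Accumulated through year 5 = $145,868 − $73,855 = $72,013.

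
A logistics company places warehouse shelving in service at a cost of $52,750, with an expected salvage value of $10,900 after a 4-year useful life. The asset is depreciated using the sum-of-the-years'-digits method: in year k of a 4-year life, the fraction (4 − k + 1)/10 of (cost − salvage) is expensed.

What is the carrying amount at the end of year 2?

Depreciable base = $52,750 − $10,900 = $41,850.
Sum of the years' digits = 4+3+2+1 = 10.
Year 1: $41,850 × 4/10 = $16,740. Book value $36,010.
Year 2: $41,850 × 3/10 = $12,555. Book value $23,455.

$23,455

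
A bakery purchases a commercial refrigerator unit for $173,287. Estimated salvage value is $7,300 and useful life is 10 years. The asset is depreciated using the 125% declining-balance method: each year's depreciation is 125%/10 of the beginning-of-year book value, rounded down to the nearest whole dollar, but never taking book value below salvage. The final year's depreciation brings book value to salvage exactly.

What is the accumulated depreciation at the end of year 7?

$105,236

Depreciable base = $173,287 − $7,300 = $165,987.
Year 1: ⌊$173,287 × 125%/10⌋ = $21,660. Book value $151,627.
Year 2: ⌊$151,627 × 125%/10⌋ = $18,953. Book value $132,674.
Year 3: ⌊$132,674 × 125%/10⌋ = $16,584. Book value $116,090.
Year 4: ⌊$116,090 × 125%/10⌋ = $14,511. Book value $101,579.
Year 5: ⌊$101,579 × 125%/10⌋ = $12,697. Book value $88,882.
Year 6: ⌊$88,882 × 125%/10⌋ = $11,110. Book value $77,772.
Year 7: ⌊$77,772 × 125%/10⌋ = $9,721. Book value $68,051.
Accumulated through year 7 = $173,287 − $68,051 = $105,236.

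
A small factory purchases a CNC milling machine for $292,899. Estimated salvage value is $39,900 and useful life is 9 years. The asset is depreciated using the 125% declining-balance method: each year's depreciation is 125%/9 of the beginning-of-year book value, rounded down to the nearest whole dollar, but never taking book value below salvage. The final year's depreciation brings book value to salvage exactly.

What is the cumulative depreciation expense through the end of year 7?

Depreciable base = $292,899 − $39,900 = $252,999.
Year 1: ⌊$292,899 × 125%/9⌋ = $40,680. Book value $252,219.
Year 2: ⌊$252,219 × 125%/9⌋ = $35,030. Book value $217,189.
Year 3: ⌊$217,189 × 125%/9⌋ = $30,165. Book value $187,024.
Year 4: ⌊$187,024 × 125%/9⌋ = $25,975. Book value $161,049.
Year 5: ⌊$161,049 × 125%/9⌋ = $22,367. Book value $138,682.
Year 6: ⌊$138,682 × 125%/9⌋ = $19,261. Book value $119,421.
Year 7: ⌊$119,421 × 125%/9⌋ = $16,586. Book value $102,835.
Accumulated through year 7 = $292,899 − $102,835 = $190,064.

$190,064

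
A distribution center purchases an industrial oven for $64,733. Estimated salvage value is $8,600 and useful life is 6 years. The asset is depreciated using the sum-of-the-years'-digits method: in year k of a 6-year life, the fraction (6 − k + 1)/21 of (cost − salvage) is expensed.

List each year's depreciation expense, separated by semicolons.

Depreciable base = $64,733 − $8,600 = $56,133.
Sum of the years' digits = 6+5+4+3+2+1 = 21.
Year 1: $56,133 × 6/21 = $16,038. Book value $48,695.
Year 2: $56,133 × 5/21 = $13,365. Book value $35,330.
Year 3: $56,133 × 4/21 = $10,692. Book value $24,638.
Year 4: $56,133 × 3/21 = $8,019. Book value $16,619.
Year 5: $56,133 × 2/21 = $5,346. Book value $11,273.
Year 6: $56,133 × 1/21 = $2,673. Book value $8,600.

$16,038; $13,365; $10,692; $8,019; $5,346; $2,673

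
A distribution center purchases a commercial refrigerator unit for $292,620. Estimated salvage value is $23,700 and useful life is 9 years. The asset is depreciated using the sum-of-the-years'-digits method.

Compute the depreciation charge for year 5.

$29,880

Depreciable base = $292,620 − $23,700 = $268,920.
Sum of the years' digits = 9+8+7+6+5+4+3+2+1 = 45.
Year 1: $268,920 × 9/45 = $53,784. Book value $238,836.
Year 2: $268,920 × 8/45 = $47,808. Book value $191,028.
Year 3: $268,920 × 7/45 = $41,832. Book value $149,196.
Year 4: $268,920 × 6/45 = $35,856. Book value $113,340.
Year 5: $268,920 × 5/45 = $29,880. Book value $83,460.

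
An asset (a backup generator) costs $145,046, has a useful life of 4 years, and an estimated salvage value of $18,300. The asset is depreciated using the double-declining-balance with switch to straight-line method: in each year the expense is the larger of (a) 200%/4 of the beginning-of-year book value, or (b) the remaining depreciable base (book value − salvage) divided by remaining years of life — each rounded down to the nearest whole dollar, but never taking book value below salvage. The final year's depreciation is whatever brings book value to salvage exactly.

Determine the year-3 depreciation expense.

$17,962

Depreciable base = $145,046 − $18,300 = $126,746.
Year 1: DB = ⌊$145,046 × 200%/4⌋ = $72,523; SL = ⌊$126,746/4⌋ = $31,686 → take DB $72,523. Book value $72,523.
Year 2: DB = ⌊$72,523 × 200%/4⌋ = $36,261; SL = ⌊$54,223/3⌋ = $18,074 → take DB $36,261. Book value $36,262.
Year 3: DB = ⌊$36,262 × 200%/4⌋ = $18,131; SL = ⌊$17,962/2⌋ = $8,981 → take DB $18,131, capped at $17,962. Book value $18,300.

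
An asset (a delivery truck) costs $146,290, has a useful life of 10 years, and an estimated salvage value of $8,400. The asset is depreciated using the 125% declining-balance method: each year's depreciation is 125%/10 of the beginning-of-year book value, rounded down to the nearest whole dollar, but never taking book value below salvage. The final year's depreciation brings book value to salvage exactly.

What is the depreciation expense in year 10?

Depreciable base = $146,290 − $8,400 = $137,890.
Year 1: ⌊$146,290 × 125%/10⌋ = $18,286. Book value $128,004.
Year 2: ⌊$128,004 × 125%/10⌋ = $16,000. Book value $112,004.
Year 3: ⌊$112,004 × 125%/10⌋ = $14,000. Book value $98,004.
Year 4: ⌊$98,004 × 125%/10⌋ = $12,250. Book value $85,754.
Year 5: ⌊$85,754 × 125%/10⌋ = $10,719. Book value $75,035.
Year 6: ⌊$75,035 × 125%/10⌋ = $9,379. Book value $65,656.
Year 7: ⌊$65,656 × 125%/10⌋ = $8,207. Book value $57,449.
Year 8: ⌊$57,449 × 125%/10⌋ = $7,181. Book value $50,268.
Year 9: ⌊$50,268 × 125%/10⌋ = $6,283. Book value $43,985.
Year 10 (final): $43,985 − $8,400 = $35,585. Book value $8,400.

$35,585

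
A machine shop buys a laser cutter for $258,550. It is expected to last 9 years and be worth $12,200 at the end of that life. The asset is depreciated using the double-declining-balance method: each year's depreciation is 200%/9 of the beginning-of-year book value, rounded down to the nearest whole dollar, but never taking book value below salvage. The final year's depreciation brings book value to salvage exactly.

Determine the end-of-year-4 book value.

Depreciable base = $258,550 − $12,200 = $246,350.
Year 1: ⌊$258,550 × 200%/9⌋ = $57,455. Book value $201,095.
Year 2: ⌊$201,095 × 200%/9⌋ = $44,687. Book value $156,408.
Year 3: ⌊$156,408 × 200%/9⌋ = $34,757. Book value $121,651.
Year 4: ⌊$121,651 × 200%/9⌋ = $27,033. Book value $94,618.

$94,618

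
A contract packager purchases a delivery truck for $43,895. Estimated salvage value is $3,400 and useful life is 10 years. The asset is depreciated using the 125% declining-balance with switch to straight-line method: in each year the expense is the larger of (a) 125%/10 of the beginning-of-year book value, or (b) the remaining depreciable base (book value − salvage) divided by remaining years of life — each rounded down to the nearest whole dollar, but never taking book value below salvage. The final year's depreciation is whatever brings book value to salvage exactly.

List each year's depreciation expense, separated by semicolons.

Depreciable base = $43,895 − $3,400 = $40,495.
Year 1: DB = ⌊$43,895 × 125%/10⌋ = $5,486; SL = ⌊$40,495/10⌋ = $4,049 → take DB $5,486. Book value $38,409.
Year 2: DB = ⌊$38,409 × 125%/10⌋ = $4,801; SL = ⌊$35,009/9⌋ = $3,889 → take DB $4,801. Book value $33,608.
Year 3: DB = ⌊$33,608 × 125%/10⌋ = $4,201; SL = ⌊$30,208/8⌋ = $3,776 → take DB $4,201. Book value $29,407.
Year 4: DB = ⌊$29,407 × 125%/10⌋ = $3,675; SL = ⌊$26,007/7⌋ = $3,715 → take SL $3,715. Book value $25,692.
Year 5: DB = ⌊$25,692 × 125%/10⌋ = $3,211; SL = ⌊$22,292/6⌋ = $3,715 → take SL $3,715. Book value $21,977.
Year 6: DB = ⌊$21,977 × 125%/10⌋ = $2,747; SL = ⌊$18,577/5⌋ = $3,715 → take SL $3,715. Book value $18,262.
Year 7: DB = ⌊$18,262 × 125%/10⌋ = $2,282; SL = ⌊$14,862/4⌋ = $3,715 → take SL $3,715. Book value $14,547.
Year 8: DB = ⌊$14,547 × 125%/10⌋ = $1,818; SL = ⌊$11,147/3⌋ = $3,715 → take SL $3,715. Book value $10,832.
Year 9: DB = ⌊$10,832 × 125%/10⌋ = $1,354; SL = ⌊$7,432/2⌋ = $3,716 → take SL $3,716. Book value $7,116.
Year 10 (final): $7,116 − $3,400 = $3,716. Book value $3,400.

$5,486; $4,801; $4,201; $3,715; $3,715; $3,715; $3,715; $3,715; $3,716; $3,716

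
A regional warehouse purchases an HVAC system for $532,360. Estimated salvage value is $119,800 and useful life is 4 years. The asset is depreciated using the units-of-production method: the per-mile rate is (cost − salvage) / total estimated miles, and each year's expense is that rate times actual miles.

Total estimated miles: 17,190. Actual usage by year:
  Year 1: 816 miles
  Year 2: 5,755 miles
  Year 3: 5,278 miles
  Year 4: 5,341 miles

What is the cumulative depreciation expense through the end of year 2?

Depreciable base = $532,360 − $119,800 = $412,560.
Rate = $412,560 / 17,190 miles = $24 per mile.
Year 1: 816 × $24 = $19,584. Book value $512,776.
Year 2: 5,755 × $24 = $138,120. Book value $374,656.
Accumulated through year 2 = $532,360 − $374,656 = $157,704.

$157,704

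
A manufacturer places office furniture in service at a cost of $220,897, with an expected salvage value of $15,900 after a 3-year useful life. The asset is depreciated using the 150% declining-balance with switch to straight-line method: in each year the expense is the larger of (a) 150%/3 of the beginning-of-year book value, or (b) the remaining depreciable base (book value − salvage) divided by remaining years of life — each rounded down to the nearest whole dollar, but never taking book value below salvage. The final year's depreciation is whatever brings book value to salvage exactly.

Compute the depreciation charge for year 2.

$55,224

Depreciable base = $220,897 − $15,900 = $204,997.
Year 1: DB = ⌊$220,897 × 150%/3⌋ = $110,448; SL = ⌊$204,997/3⌋ = $68,332 → take DB $110,448. Book value $110,449.
Year 2: DB = ⌊$110,449 × 150%/3⌋ = $55,224; SL = ⌊$94,549/2⌋ = $47,274 → take DB $55,224. Book value $55,225.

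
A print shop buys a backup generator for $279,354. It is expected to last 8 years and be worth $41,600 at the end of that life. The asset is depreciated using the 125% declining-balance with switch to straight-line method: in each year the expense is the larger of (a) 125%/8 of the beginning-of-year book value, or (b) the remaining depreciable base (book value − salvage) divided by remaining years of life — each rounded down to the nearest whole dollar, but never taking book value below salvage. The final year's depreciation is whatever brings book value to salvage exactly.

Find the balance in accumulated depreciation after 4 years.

$137,770

Depreciable base = $279,354 − $41,600 = $237,754.
Year 1: DB = ⌊$279,354 × 125%/8⌋ = $43,649; SL = ⌊$237,754/8⌋ = $29,719 → take DB $43,649. Book value $235,705.
Year 2: DB = ⌊$235,705 × 125%/8⌋ = $36,828; SL = ⌊$194,105/7⌋ = $27,729 → take DB $36,828. Book value $198,877.
Year 3: DB = ⌊$198,877 × 125%/8⌋ = $31,074; SL = ⌊$157,277/6⌋ = $26,212 → take DB $31,074. Book value $167,803.
Year 4: DB = ⌊$167,803 × 125%/8⌋ = $26,219; SL = ⌊$126,203/5⌋ = $25,240 → take DB $26,219. Book value $141,584.
Accumulated through year 4 = $279,354 − $141,584 = $137,770.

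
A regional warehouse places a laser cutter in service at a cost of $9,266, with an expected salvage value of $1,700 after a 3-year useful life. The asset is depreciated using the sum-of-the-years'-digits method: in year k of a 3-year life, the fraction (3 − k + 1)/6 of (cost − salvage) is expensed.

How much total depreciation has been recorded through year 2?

Depreciable base = $9,266 − $1,700 = $7,566.
Sum of the years' digits = 3+2+1 = 6.
Year 1: $7,566 × 3/6 = $3,783. Book value $5,483.
Year 2: $7,566 × 2/6 = $2,522. Book value $2,961.
Accumulated through year 2 = $9,266 − $2,961 = $6,305.

$6,305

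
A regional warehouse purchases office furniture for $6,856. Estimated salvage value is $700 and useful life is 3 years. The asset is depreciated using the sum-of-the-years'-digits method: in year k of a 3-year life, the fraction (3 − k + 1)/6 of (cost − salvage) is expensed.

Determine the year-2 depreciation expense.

$2,052

Depreciable base = $6,856 − $700 = $6,156.
Sum of the years' digits = 3+2+1 = 6.
Year 1: $6,156 × 3/6 = $3,078. Book value $3,778.
Year 2: $6,156 × 2/6 = $2,052. Book value $1,726.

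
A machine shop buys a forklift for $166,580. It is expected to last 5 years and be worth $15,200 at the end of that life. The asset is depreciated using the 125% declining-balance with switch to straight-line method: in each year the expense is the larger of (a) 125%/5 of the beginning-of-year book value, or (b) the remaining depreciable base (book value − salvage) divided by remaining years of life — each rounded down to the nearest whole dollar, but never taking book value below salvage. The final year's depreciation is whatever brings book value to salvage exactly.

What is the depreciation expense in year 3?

$26,167

Depreciable base = $166,580 − $15,200 = $151,380.
Year 1: DB = ⌊$166,580 × 125%/5⌋ = $41,645; SL = ⌊$151,380/5⌋ = $30,276 → take DB $41,645. Book value $124,935.
Year 2: DB = ⌊$124,935 × 125%/5⌋ = $31,233; SL = ⌊$109,735/4⌋ = $27,433 → take DB $31,233. Book value $93,702.
Year 3: DB = ⌊$93,702 × 125%/5⌋ = $23,425; SL = ⌊$78,502/3⌋ = $26,167 → take SL $26,167. Book value $67,535.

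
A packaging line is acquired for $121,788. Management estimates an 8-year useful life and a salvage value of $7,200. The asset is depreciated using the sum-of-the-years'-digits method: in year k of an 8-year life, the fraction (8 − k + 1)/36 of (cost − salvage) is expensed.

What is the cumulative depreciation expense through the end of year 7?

$111,405

Depreciable base = $121,788 − $7,200 = $114,588.
Sum of the years' digits = 8+7+6+5+4+3+2+1 = 36.
Year 1: $114,588 × 8/36 = $25,464. Book value $96,324.
Year 2: $114,588 × 7/36 = $22,281. Book value $74,043.
Year 3: $114,588 × 6/36 = $19,098. Book value $54,945.
Year 4: $114,588 × 5/36 = $15,915. Book value $39,030.
Year 5: $114,588 × 4/36 = $12,732. Book value $26,298.
Year 6: $114,588 × 3/36 = $9,549. Book value $16,749.
Year 7: $114,588 × 2/36 = $6,366. Book value $10,383.
Accumulated through year 7 = $121,788 − $10,383 = $111,405.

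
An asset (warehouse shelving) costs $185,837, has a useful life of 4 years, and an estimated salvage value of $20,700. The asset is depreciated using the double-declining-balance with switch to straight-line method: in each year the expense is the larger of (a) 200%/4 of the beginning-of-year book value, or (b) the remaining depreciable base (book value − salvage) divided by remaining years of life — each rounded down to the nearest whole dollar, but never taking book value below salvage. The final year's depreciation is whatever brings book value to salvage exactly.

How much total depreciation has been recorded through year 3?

Depreciable base = $185,837 − $20,700 = $165,137.
Year 1: DB = ⌊$185,837 × 200%/4⌋ = $92,918; SL = ⌊$165,137/4⌋ = $41,284 → take DB $92,918. Book value $92,919.
Year 2: DB = ⌊$92,919 × 200%/4⌋ = $46,459; SL = ⌊$72,219/3⌋ = $24,073 → take DB $46,459. Book value $46,460.
Year 3: DB = ⌊$46,460 × 200%/4⌋ = $23,230; SL = ⌊$25,760/2⌋ = $12,880 → take DB $23,230. Book value $23,230.
Accumulated through year 3 = $185,837 − $23,230 = $162,607.

$162,607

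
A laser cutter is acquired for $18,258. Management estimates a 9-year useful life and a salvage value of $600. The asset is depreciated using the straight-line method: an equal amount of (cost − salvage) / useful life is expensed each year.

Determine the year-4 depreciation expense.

$1,962

Depreciable base = $18,258 − $600 = $17,658.
Annual expense = $17,658 / 9 = $1,962.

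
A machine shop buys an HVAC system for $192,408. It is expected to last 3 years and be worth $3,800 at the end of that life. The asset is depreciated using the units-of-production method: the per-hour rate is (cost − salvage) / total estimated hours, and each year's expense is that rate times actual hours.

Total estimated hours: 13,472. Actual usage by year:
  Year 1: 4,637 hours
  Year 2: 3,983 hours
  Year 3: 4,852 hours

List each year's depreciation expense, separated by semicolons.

$64,918; $55,762; $67,928

Depreciable base = $192,408 − $3,800 = $188,608.
Rate = $188,608 / 13,472 hours = $14 per hour.
Year 1: 4,637 × $14 = $64,918. Book value $127,490.
Year 2: 3,983 × $14 = $55,762. Book value $71,728.
Year 3: 4,852 × $14 = $67,928. Book value $3,800.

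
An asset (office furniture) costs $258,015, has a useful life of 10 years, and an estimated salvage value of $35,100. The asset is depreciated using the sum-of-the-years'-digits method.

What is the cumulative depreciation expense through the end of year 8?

Depreciable base = $258,015 − $35,100 = $222,915.
Sum of the years' digits = 10+9+8+7+6+5+4+3+2+1 = 55.
Year 1: $222,915 × 10/55 = $40,530. Book value $217,485.
Year 2: $222,915 × 9/55 = $36,477. Book value $181,008.
Year 3: $222,915 × 8/55 = $32,424. Book value $148,584.
Year 4: $222,915 × 7/55 = $28,371. Book value $120,213.
Year 5: $222,915 × 6/55 = $24,318. Book value $95,895.
Year 6: $222,915 × 5/55 = $20,265. Book value $75,630.
Year 7: $222,915 × 4/55 = $16,212. Book value $59,418.
Year 8: $222,915 × 3/55 = $12,159. Book value $47,259.
Accumulated through year 8 = $258,015 − $47,259 = $210,756.

$210,756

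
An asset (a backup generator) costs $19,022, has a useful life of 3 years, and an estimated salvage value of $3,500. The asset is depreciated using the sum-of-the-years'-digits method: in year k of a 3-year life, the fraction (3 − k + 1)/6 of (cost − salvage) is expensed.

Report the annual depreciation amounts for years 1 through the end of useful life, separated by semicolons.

Depreciable base = $19,022 − $3,500 = $15,522.
Sum of the years' digits = 3+2+1 = 6.
Year 1: $15,522 × 3/6 = $7,761. Book value $11,261.
Year 2: $15,522 × 2/6 = $5,174. Book value $6,087.
Year 3: $15,522 × 1/6 = $2,587. Book value $3,500.

$7,761; $5,174; $2,587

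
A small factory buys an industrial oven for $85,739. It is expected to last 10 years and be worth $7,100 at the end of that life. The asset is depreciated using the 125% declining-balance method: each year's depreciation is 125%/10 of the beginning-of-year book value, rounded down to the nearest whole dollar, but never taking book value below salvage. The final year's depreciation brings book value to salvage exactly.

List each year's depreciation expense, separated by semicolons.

Depreciable base = $85,739 − $7,100 = $78,639.
Year 1: ⌊$85,739 × 125%/10⌋ = $10,717. Book value $75,022.
Year 2: ⌊$75,022 × 125%/10⌋ = $9,377. Book value $65,645.
Year 3: ⌊$65,645 × 125%/10⌋ = $8,205. Book value $57,440.
Year 4: ⌊$57,440 × 125%/10⌋ = $7,180. Book value $50,260.
Year 5: ⌊$50,260 × 125%/10⌋ = $6,282. Book value $43,978.
Year 6: ⌊$43,978 × 125%/10⌋ = $5,497. Book value $38,481.
Year 7: ⌊$38,481 × 125%/10⌋ = $4,810. Book value $33,671.
Year 8: ⌊$33,671 × 125%/10⌋ = $4,208. Book value $29,463.
Year 9: ⌊$29,463 × 125%/10⌋ = $3,682. Book value $25,781.
Year 10 (final): $25,781 − $7,100 = $18,681. Book value $7,100.

$10,717; $9,377; $8,205; $7,180; $6,282; $5,497; $4,810; $4,208; $3,682; $18,681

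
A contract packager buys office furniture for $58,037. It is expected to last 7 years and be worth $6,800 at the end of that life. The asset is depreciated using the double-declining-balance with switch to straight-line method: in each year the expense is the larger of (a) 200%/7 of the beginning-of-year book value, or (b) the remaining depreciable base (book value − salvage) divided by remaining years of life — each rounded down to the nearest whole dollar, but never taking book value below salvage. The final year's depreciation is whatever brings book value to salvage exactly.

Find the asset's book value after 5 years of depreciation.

$10,792

Depreciable base = $58,037 − $6,800 = $51,237.
Year 1: DB = ⌊$58,037 × 200%/7⌋ = $16,582; SL = ⌊$51,237/7⌋ = $7,319 → take DB $16,582. Book value $41,455.
Year 2: DB = ⌊$41,455 × 200%/7⌋ = $11,844; SL = ⌊$34,655/6⌋ = $5,775 → take DB $11,844. Book value $29,611.
Year 3: DB = ⌊$29,611 × 200%/7⌋ = $8,460; SL = ⌊$22,811/5⌋ = $4,562 → take DB $8,460. Book value $21,151.
Year 4: DB = ⌊$21,151 × 200%/7⌋ = $6,043; SL = ⌊$14,351/4⌋ = $3,587 → take DB $6,043. Book value $15,108.
Year 5: DB = ⌊$15,108 × 200%/7⌋ = $4,316; SL = ⌊$8,308/3⌋ = $2,769 → take DB $4,316. Book value $10,792.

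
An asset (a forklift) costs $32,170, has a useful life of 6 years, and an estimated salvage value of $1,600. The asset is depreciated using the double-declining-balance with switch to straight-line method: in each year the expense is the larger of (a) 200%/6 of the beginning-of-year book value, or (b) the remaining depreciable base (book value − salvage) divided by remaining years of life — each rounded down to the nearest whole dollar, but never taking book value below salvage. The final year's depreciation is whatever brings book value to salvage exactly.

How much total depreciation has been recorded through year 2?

$17,872

Depreciable base = $32,170 − $1,600 = $30,570.
Year 1: DB = ⌊$32,170 × 200%/6⌋ = $10,723; SL = ⌊$30,570/6⌋ = $5,095 → take DB $10,723. Book value $21,447.
Year 2: DB = ⌊$21,447 × 200%/6⌋ = $7,149; SL = ⌊$19,847/5⌋ = $3,969 → take DB $7,149. Book value $14,298.
Accumulated through year 2 = $32,170 − $14,298 = $17,872.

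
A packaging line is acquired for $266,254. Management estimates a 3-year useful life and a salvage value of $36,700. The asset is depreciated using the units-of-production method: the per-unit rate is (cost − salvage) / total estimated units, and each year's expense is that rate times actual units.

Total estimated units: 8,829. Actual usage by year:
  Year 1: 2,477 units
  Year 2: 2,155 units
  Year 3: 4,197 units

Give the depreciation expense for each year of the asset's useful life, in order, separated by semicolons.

Depreciable base = $266,254 − $36,700 = $229,554.
Rate = $229,554 / 8,829 units = $26 per unit.
Year 1: 2,477 × $26 = $64,402. Book value $201,852.
Year 2: 2,155 × $26 = $56,030. Book value $145,822.
Year 3: 4,197 × $26 = $109,122. Book value $36,700.

$64,402; $56,030; $109,122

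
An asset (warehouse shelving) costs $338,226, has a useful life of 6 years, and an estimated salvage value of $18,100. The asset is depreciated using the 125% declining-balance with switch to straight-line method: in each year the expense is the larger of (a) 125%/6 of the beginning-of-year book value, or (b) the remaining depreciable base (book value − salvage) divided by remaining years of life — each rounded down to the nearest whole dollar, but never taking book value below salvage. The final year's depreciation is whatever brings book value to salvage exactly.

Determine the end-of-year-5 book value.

Depreciable base = $338,226 − $18,100 = $320,126.
Year 1: DB = ⌊$338,226 × 125%/6⌋ = $70,463; SL = ⌊$320,126/6⌋ = $53,354 → take DB $70,463. Book value $267,763.
Year 2: DB = ⌊$267,763 × 125%/6⌋ = $55,783; SL = ⌊$249,663/5⌋ = $49,932 → take DB $55,783. Book value $211,980.
Year 3: DB = ⌊$211,980 × 125%/6⌋ = $44,162; SL = ⌊$193,880/4⌋ = $48,470 → take SL $48,470. Book value $163,510.
Year 4: DB = ⌊$163,510 × 125%/6⌋ = $34,064; SL = ⌊$145,410/3⌋ = $48,470 → take SL $48,470. Book value $115,040.
Year 5: DB = ⌊$115,040 × 125%/6⌋ = $23,966; SL = ⌊$96,940/2⌋ = $48,470 → take SL $48,470. Book value $66,570.

$66,570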